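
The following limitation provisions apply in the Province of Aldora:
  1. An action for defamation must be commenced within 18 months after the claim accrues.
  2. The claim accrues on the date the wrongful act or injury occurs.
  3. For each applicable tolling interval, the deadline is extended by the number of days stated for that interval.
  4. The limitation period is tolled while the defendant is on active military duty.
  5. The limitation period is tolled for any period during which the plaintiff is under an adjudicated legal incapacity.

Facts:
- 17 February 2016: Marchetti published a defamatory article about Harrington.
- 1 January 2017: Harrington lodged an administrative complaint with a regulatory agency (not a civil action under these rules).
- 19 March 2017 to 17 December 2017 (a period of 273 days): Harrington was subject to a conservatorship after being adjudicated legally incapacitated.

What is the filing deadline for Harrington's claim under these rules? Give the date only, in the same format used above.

17 May 2018

The limitation period began to run on 17 February 2016.
18 months from 17 February 2016 is 17 August 2017.
The period was tolled for 273 days by the plaintiff's legal incapacity (19 March 2017 to 17 December 2017), pushing the deadline to 17 May 2018.
The other events in the timeline have no effect on the limitation period under the stated rules.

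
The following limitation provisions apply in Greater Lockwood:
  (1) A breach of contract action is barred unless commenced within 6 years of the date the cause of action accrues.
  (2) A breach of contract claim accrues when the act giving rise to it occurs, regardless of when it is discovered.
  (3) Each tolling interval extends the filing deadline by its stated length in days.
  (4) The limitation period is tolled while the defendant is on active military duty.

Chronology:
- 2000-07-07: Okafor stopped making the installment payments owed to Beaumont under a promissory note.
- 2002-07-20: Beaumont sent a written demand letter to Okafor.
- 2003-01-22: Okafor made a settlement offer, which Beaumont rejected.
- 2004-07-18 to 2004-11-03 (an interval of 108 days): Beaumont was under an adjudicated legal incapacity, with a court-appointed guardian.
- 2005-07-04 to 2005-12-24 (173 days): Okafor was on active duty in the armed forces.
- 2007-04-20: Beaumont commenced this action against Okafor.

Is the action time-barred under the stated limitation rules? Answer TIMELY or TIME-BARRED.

TIME-BARRED

The cause of action accrued on 2000-07-07, the date of the act.
The untolled deadline — 6 years after 2000-07-07 — is 2006-07-07.
The period was tolled for 173 days by the defendant's active military service (2005-07-04 to 2005-12-24), pushing the deadline to 2006-12-27.
Although the plaintiff's incapacity ran from 2004-07-18 to 2004-11-03, the stated rules do not make that a tolling event, so it is disregarded.
Nothing else in the chronology tolls or restarts the period.
The 2007-04-20 filing falls after the 2006-12-27 deadline; the claim is time-barred.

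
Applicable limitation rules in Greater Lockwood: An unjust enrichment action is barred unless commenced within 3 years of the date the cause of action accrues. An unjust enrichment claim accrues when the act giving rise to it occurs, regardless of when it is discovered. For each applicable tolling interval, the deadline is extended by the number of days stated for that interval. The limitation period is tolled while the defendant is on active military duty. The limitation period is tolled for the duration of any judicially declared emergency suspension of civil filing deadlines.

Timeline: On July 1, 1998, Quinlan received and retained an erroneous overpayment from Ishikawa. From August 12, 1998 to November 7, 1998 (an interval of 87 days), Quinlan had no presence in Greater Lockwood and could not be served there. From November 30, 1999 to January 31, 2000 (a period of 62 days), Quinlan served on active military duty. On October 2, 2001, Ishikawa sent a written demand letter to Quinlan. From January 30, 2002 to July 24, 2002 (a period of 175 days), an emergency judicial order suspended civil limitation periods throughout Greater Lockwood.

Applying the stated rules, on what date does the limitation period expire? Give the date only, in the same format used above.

The cause of action accrued on July 1, 1998, the date of the act.
3 years from July 1, 1998 is July 1, 2001.
The period was tolled for 62 days by the defendant's active military service (November 30, 1999 to January 31, 2000), pushing the deadline to September 1, 2001.
The emergency suspension of filing deadlines starting January 30, 2002 came too late — the period had run on September 1, 2001 — and so does not extend the deadline.
The defendant's absence from the jurisdiction from August 12, 1998 to November 7, 1998 does not toll the period, because no stated rule makes the defendant's absence a tolling event.
Nothing else in the chronology tolls or restarts the period.

September 1, 2001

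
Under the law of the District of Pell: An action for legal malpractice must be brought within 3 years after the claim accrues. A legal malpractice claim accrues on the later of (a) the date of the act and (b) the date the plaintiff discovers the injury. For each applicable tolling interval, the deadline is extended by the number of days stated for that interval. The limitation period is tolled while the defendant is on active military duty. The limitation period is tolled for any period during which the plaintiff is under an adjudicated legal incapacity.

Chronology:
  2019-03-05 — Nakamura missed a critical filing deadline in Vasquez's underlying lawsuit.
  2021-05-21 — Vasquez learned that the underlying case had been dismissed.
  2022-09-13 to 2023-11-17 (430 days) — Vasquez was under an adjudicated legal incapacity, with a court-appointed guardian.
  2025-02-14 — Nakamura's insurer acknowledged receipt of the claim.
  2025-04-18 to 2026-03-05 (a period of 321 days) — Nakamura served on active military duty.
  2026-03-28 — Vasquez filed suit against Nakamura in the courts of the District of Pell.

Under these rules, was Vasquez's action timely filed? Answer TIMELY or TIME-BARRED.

The claim accrued on 2021-05-21 — the later of the 2019-03-05 act and the 2021-05-21 discovery.
The untolled deadline — 3 years after 2021-05-21 — is 2024-05-21.
Because the plaintiff's legal incapacity ran from 2022-09-13 to 2023-11-17, the deadline is extended by 430 days to 2025-07-25.
Because the defendant's active military service ran from 2025-04-18 to 2026-03-05, the deadline is extended by 321 days to 2026-06-11.
None of the other events listed affects the running of the period under the stated rules.
The 2026-03-28 filing precedes the 2026-06-11 deadline; the claim is timely.

TIMELY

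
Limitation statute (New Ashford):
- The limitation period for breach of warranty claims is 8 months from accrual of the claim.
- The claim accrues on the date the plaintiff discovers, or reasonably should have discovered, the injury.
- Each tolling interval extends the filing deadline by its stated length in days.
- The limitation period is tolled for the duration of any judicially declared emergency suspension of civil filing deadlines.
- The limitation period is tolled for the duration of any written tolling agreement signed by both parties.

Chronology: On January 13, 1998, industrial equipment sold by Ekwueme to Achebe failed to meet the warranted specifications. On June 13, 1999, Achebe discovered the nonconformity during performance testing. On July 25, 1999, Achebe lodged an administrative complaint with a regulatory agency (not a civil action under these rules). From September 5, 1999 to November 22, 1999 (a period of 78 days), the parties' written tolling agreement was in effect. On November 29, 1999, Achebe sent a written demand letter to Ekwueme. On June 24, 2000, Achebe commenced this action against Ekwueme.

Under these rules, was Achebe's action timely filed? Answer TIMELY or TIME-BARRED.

Under the discovery rule, the claim accrued on June 13, 1999, when Achebe discovered the injury — not on the January 13, 1998 date of the underlying act.
The untolled deadline — 8 months after June 13, 1999 — is February 13, 2000.
The written tolling agreement from September 5, 1999 to November 22, 1999 tolled the period for 78 days, extending the deadline to May 1, 2000.
Nothing else in the chronology tolls or restarts the period.
The June 24, 2000 filing falls after the May 1, 2000 deadline; the claim is time-barred.

TIME-BARRED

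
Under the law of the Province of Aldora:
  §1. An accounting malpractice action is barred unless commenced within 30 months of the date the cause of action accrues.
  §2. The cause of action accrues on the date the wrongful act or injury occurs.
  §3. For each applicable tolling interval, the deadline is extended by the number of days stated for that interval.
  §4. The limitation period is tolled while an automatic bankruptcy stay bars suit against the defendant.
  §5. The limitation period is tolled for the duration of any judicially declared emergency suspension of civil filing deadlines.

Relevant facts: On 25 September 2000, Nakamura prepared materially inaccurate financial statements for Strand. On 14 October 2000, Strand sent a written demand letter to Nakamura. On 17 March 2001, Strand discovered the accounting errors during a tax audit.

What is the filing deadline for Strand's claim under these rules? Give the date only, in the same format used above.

Accrual is governed by the date of the act, so the period began to run on 25 September 2000; the later discovery on 17 March 2001 is irrelevant under the stated rule.
The untolled deadline — 30 months after 25 September 2000 — is 25 March 2003.
None of the other events listed affects the running of the period under the stated rules.

25 March 2003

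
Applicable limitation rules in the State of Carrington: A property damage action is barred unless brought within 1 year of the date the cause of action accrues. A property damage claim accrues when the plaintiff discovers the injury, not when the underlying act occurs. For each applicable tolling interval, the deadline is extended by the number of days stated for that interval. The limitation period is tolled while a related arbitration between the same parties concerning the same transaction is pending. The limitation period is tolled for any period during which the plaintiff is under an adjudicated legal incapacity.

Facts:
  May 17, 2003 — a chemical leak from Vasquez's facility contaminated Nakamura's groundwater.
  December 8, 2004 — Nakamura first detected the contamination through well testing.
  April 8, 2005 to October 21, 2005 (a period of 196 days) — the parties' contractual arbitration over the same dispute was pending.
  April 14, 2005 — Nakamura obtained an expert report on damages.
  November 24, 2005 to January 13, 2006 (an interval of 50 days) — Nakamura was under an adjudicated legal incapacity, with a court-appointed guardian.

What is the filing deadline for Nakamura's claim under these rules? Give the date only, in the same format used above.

Accrual is tied to discovery, so the period began on December 8, 2004 rather than on May 17, 2003 when the act occurred.
1 year from December 8, 2004 is December 8, 2005.
The period was tolled for 196 days by the pending related arbitration (April 8, 2005 to October 21, 2005), pushing the deadline to June 22, 2006.
The plaintiff's legal incapacity from November 24, 2005 to January 13, 2006 tolled the period for 50 days, extending the deadline to August 11, 2006.
Nothing else in the chronology tolls or restarts the period.

August 11, 2006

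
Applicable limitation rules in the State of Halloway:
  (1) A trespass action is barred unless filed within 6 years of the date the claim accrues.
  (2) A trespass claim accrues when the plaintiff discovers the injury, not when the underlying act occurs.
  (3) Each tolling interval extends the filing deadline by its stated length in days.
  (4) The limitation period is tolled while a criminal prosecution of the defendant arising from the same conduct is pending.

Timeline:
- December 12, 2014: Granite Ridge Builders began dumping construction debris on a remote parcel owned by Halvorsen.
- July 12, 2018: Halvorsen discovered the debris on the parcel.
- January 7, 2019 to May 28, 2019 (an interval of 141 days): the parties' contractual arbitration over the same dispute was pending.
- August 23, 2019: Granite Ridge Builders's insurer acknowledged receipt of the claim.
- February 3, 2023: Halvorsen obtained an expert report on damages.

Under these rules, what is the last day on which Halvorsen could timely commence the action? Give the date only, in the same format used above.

Under the discovery rule, the claim accrued on July 12, 2018, when Halvorsen discovered the injury — not on the December 12, 2014 date of the underlying act.
6 years from July 12, 2018 is July 12, 2024.
No stated provision tolls the period for a pending arbitration, so the interval from January 7, 2019 to May 28, 2019 has no effect on the deadline.
None of the other events listed affects the running of the period under the stated rules.

July 12, 2024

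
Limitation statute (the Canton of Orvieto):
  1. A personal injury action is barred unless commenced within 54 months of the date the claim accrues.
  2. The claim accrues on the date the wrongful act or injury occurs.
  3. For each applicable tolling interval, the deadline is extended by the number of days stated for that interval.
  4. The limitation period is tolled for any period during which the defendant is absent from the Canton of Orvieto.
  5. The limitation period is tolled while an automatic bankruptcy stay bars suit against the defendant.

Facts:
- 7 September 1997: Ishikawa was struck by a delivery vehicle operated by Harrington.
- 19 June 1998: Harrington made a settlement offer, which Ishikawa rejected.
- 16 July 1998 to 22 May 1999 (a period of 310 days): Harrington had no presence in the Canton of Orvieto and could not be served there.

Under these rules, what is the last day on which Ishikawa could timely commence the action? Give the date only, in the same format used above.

11 January 2003

The claim accrued on 7 September 1997, the date of the act.
Adding the 54 months base period to 7 September 1997 gives a deadline of 7 March 2002, before any tolling.
The period was tolled for 310 days by the defendant's absence from the jurisdiction (16 July 1998 to 22 May 1999), pushing the deadline to 11 January 2003.
Nothing else in the chronology tolls or restarts the period.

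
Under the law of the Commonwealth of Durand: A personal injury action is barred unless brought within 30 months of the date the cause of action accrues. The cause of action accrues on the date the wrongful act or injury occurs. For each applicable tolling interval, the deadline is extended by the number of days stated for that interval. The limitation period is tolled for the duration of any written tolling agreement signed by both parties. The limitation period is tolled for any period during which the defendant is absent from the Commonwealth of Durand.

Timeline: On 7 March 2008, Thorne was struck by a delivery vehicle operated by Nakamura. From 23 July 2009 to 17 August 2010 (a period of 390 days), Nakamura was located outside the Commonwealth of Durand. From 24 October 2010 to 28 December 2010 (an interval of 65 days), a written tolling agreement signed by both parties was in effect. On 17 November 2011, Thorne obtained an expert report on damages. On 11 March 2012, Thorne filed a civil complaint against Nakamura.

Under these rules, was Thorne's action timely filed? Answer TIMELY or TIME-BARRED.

TIME-BARRED

The limitation period began to run on 7 March 2008.
The untolled deadline — 30 months after 7 March 2008 — is 7 September 2010.
The defendant's absence from the jurisdiction from 23 July 2009 to 17 August 2010 tolled the period for 390 days, extending the deadline to 2 October 2011.
The written tolling agreement from 24 October 2010 to 28 December 2010 tolled the period for 65 days, extending the deadline to 6 December 2011.
The other events in the timeline have no effect on the limitation period under the stated rules.
Thorne filed on 11 March 2012, after the 6 December 2011 deadline, so the action is time-barred.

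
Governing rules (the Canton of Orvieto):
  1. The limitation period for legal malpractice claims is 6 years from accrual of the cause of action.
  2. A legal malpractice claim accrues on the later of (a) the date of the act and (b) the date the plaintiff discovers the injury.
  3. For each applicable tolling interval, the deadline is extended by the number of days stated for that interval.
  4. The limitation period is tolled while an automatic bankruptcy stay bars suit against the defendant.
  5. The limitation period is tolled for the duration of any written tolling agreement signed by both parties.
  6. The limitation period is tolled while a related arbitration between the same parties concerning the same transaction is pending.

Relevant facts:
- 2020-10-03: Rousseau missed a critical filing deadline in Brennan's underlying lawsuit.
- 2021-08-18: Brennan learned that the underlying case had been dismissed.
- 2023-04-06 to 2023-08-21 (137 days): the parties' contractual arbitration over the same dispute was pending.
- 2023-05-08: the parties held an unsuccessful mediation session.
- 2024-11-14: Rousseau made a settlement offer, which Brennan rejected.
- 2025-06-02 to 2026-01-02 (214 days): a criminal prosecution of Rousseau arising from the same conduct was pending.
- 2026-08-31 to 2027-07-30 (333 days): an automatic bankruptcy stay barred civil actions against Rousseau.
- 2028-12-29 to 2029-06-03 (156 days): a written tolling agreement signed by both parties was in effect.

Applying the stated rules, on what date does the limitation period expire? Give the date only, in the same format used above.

2028-11-30

The claim accrued on 2021-08-18 — the later of the 2020-10-03 act and the 2021-08-18 discovery.
6 years from 2021-08-18 is 2027-08-18.
The pending related arbitration from 2023-04-06 to 2023-08-21 tolled the period for 137 days, extending the deadline to 2028-01-02.
Because the automatic bankruptcy stay ran from 2026-08-31 to 2027-07-30, the deadline is extended by 333 days to 2028-11-30.
By the time the written tolling agreement began on 2028-12-29, the limitation period had already expired on 2028-11-30; that interval cannot revive it.
The pending criminal prosecution from 2025-06-02 to 2026-01-02 does not toll the period, because no stated rule makes a criminal prosecution a tolling event.
None of the other events listed affects the running of the period under the stated rules.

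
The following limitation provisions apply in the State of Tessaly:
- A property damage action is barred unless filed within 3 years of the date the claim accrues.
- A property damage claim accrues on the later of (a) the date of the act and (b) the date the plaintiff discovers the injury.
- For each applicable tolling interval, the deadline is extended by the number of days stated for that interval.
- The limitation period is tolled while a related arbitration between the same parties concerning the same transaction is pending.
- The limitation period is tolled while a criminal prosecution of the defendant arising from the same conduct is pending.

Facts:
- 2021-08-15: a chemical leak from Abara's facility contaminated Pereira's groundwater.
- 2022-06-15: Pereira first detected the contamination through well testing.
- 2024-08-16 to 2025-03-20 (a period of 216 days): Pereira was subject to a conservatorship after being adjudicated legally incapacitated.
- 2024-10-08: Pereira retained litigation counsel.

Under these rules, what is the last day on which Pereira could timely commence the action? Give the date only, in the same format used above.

2025-06-15

Because discovery on 2022-06-15 post-dates the 2021-08-15 act, accrual under the later-of rule falls on 2022-06-15.
The untolled deadline — 3 years after 2022-06-15 — is 2025-06-15.
The plaintiff's legal incapacity from 2024-08-16 to 2025-03-20 does not toll the period, because no stated rule makes the plaintiff's incapacity a tolling event.
Nothing else in the chronology tolls or restarts the period.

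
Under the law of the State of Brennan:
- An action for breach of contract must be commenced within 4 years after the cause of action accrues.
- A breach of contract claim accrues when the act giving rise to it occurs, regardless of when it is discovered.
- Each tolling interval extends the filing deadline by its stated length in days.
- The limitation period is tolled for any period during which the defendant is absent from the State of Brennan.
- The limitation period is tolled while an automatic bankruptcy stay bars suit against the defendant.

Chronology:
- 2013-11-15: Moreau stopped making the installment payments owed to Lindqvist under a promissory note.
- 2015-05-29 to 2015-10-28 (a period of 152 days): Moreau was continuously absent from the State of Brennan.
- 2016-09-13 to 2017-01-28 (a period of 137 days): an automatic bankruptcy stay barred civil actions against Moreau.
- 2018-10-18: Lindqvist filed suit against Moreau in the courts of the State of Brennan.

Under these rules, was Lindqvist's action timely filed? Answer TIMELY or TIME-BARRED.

TIME-BARRED

The limitation period began to run on 2013-11-15.
Adding the 4 years base period to 2013-11-15 gives a deadline of 2017-11-15, before any tolling.
The defendant's absence from the jurisdiction from 2015-05-29 to 2015-10-28 tolled the period for 152 days, extending the deadline to 2018-04-16.
The period was tolled for 137 days by the automatic bankruptcy stay (2016-09-13 to 2017-01-28), pushing the deadline to 2018-08-31.
The 2018-10-18 filing falls after the 2018-08-31 deadline; the claim is time-barred.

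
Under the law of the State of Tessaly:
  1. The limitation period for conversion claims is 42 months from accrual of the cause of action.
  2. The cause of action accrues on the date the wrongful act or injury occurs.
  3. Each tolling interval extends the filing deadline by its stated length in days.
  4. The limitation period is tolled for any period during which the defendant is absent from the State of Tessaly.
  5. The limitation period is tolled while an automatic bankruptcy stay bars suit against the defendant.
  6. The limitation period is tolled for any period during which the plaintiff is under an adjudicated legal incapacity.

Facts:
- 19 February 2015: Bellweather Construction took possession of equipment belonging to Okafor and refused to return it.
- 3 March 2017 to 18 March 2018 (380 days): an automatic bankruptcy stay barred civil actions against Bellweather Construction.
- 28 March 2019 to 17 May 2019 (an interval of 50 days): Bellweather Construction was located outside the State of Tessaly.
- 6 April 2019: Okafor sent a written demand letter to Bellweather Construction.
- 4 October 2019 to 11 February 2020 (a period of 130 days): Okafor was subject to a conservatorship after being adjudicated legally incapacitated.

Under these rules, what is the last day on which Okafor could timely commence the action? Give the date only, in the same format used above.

The limitation period began to run on 19 February 2015.
42 months from 19 February 2015 is 19 August 2018.
The automatic bankruptcy stay from 3 March 2017 to 18 March 2018 tolled the period for 380 days, extending the deadline to 3 September 2019.
The defendant's absence from the jurisdiction from 28 March 2019 to 17 May 2019 tolled the period for 50 days, extending the deadline to 23 October 2019.
Because the plaintiff's legal incapacity ran from 4 October 2019 to 11 February 2020, the deadline is extended by 130 days to 1 March 2020.
Nothing else in the chronology tolls or restarts the period.

1 March 2020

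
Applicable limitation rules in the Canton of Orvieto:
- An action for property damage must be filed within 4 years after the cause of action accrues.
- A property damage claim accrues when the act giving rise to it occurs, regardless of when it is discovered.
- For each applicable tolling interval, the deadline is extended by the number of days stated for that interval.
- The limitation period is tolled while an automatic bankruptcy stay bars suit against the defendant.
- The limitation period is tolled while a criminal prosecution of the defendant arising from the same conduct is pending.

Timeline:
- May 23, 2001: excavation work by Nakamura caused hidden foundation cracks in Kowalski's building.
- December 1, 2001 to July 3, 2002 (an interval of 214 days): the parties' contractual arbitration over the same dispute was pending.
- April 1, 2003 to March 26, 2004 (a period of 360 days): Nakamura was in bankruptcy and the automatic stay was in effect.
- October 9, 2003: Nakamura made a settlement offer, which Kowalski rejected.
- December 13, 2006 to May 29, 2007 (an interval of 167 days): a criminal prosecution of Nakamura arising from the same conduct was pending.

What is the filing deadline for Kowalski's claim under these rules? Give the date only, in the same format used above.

May 18, 2006

The limitation period began to run on May 23, 2001.
The untolled deadline — 4 years after May 23, 2001 — is May 23, 2005.
Because the automatic bankruptcy stay ran from April 1, 2003 to March 26, 2004, the deadline is extended by 360 days to May 18, 2006.
The pending criminal prosecution from December 13, 2006 to May 29, 2007 began after the period had already run on May 18, 2006, so it has no tolling effect.
Although a pending arbitration ran from December 1, 2001 to July 3, 2002, the stated rules do not make that a tolling event, so it is disregarded.
Nothing else in the chronology tolls or restarts the period.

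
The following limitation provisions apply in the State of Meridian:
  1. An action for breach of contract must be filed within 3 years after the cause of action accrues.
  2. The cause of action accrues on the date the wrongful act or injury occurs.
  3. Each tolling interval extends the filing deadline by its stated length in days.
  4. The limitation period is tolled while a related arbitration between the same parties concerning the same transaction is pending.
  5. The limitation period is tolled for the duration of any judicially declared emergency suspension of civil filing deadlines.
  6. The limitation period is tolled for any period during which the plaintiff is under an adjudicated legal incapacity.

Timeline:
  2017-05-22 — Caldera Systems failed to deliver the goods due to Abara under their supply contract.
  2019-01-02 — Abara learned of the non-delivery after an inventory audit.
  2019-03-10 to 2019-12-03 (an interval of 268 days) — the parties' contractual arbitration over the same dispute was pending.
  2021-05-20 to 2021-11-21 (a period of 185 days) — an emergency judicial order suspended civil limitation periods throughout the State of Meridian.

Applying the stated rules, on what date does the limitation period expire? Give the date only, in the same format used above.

2021-02-14

The claim accrued on 2017-05-22, when the wrongful act occurred; under the stated occurrence rule the 2019-01-02 discovery does not delay accrual.
The untolled deadline — 3 years after 2017-05-22 — is 2020-05-22.
The period was tolled for 268 days by the pending related arbitration (2019-03-10 to 2019-12-03), pushing the deadline to 2021-02-14.
The emergency suspension of filing deadlines starting 2021-05-20 came too late — the period had run on 2021-02-14 — and so does not extend the deadline.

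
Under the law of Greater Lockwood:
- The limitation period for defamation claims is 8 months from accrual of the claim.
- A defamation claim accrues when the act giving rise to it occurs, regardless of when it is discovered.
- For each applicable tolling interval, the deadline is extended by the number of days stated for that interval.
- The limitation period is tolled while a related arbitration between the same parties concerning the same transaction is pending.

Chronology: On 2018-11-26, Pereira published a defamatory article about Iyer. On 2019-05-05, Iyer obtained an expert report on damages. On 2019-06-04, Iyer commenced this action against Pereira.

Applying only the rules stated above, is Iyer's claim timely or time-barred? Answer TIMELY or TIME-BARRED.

The claim accrued on 2018-11-26, when the wrongful act occurred.
Adding the 8 months base period to 2018-11-26 gives a deadline of 2019-07-26, before any tolling.
The other events in the timeline have no effect on the limitation period under the stated rules.
Iyer filed on 2019-06-04, before the 2019-07-26 deadline, so the action is timely.

TIMELY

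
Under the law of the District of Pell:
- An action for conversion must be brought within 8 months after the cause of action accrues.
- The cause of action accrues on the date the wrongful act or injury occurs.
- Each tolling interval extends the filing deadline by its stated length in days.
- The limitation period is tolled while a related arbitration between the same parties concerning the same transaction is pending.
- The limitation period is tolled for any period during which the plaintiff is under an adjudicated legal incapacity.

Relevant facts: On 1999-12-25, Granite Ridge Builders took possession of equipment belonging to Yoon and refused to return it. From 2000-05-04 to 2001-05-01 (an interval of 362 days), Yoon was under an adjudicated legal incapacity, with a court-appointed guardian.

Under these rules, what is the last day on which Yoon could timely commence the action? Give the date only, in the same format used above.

2001-08-22

The limitation period began to run on 1999-12-25.
The untolled deadline — 8 months after 1999-12-25 — is 2000-08-25.
Because the plaintiff's legal incapacity ran from 2000-05-04 to 2001-05-01, the deadline is extended by 362 days to 2001-08-22.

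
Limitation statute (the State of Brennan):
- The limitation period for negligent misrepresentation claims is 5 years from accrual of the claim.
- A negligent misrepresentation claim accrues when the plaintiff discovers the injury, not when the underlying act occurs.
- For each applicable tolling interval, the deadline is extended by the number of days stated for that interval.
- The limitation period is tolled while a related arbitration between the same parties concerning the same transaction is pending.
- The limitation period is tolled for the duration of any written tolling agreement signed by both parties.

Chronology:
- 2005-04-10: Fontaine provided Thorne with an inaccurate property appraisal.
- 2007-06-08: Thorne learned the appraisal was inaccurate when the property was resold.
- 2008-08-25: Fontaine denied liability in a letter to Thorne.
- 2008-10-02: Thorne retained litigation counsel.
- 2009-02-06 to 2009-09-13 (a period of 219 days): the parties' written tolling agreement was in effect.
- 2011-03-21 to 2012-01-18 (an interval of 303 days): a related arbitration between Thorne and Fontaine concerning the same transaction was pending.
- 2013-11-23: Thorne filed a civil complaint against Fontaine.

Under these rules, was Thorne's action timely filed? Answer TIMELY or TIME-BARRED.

TIME-BARRED

The claim did not accrue until Thorne discovered the injury on 2007-06-08; the 2005-04-10 act date does not start the clock under the stated rule.
5 years from 2007-06-08 is 2012-06-08.
The period was tolled for 219 days by the written tolling agreement (2009-02-06 to 2009-09-13), pushing the deadline to 2013-01-13.
The period was tolled for 303 days by the pending related arbitration (2011-03-21 to 2012-01-18), pushing the deadline to 2013-11-12.
None of the other events listed affects the running of the period under the stated rules.
Thorne filed on 2013-11-23, after the 2013-11-12 deadline, so the action is time-barred.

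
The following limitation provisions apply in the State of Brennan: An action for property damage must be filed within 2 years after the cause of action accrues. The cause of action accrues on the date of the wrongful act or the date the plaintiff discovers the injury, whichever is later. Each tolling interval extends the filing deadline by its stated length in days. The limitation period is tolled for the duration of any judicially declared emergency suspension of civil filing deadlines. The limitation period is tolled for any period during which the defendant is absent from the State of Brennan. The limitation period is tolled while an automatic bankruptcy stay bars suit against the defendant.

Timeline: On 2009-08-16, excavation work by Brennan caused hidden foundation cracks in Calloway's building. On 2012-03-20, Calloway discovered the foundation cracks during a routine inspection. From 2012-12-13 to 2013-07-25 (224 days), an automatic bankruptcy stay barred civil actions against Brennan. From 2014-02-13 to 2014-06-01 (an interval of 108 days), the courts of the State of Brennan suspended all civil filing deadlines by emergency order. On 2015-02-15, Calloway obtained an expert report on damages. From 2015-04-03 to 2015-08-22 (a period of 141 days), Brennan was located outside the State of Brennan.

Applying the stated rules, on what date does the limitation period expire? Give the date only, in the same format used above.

2015-02-15

The claim accrued on 2012-03-20 — the later of the 2009-08-16 act and the 2012-03-20 discovery.
Adding the 2 years base period to 2012-03-20 gives a deadline of 2014-03-20, before any tolling.
Because the automatic bankruptcy stay ran from 2012-12-13 to 2013-07-25, the deadline is extended by 224 days to 2014-10-30.
The period was tolled for 108 days by the emergency suspension of filing deadlines (2014-02-13 to 2014-06-01), pushing the deadline to 2015-02-15.
By the time the defendant's absence from the jurisdiction began on 2015-04-03, the limitation period had already expired on 2015-02-15; that interval cannot revive it.
Nothing else in the chronology tolls or restarts the period.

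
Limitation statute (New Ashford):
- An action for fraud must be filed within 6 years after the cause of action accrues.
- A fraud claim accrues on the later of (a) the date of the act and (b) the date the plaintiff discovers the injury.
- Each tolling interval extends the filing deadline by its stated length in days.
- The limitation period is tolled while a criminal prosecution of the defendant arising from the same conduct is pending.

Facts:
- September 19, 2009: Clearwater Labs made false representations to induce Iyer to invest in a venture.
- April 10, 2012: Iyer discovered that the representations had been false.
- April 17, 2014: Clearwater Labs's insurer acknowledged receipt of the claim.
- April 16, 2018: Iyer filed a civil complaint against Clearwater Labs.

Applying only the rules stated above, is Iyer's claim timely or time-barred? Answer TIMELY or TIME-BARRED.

Because discovery on April 10, 2012 post-dates the September 19, 2009 act, accrual under the later-of rule falls on April 10, 2012.
The untolled deadline — 6 years after April 10, 2012 — is April 10, 2018.
None of the other events listed affects the running of the period under the stated rules.
Iyer filed on April 16, 2018, after the April 10, 2018 deadline, so the action is time-barred.

TIME-BARRED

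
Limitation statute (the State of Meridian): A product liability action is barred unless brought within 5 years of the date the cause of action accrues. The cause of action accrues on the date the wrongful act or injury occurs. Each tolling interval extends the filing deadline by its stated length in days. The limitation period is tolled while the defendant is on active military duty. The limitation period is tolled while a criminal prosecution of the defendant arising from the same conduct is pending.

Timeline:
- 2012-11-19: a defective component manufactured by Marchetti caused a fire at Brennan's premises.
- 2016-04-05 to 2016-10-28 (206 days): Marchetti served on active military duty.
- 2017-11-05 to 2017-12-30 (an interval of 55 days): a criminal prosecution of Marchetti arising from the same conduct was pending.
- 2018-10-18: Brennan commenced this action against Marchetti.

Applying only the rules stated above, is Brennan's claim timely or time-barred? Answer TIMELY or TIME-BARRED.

The claim accrued on 2012-11-19, when the wrongful act occurred.
5 years from 2012-11-19 is 2017-11-19.
The defendant's active military service from 2016-04-05 to 2016-10-28 tolled the period for 206 days, extending the deadline to 2018-06-13.
The period was tolled for 55 days by the pending criminal prosecution (2017-11-05 to 2017-12-30), pushing the deadline to 2018-08-07.
The 2018-10-18 filing falls after the 2018-08-07 deadline; the claim is time-barred.

TIME-BARRED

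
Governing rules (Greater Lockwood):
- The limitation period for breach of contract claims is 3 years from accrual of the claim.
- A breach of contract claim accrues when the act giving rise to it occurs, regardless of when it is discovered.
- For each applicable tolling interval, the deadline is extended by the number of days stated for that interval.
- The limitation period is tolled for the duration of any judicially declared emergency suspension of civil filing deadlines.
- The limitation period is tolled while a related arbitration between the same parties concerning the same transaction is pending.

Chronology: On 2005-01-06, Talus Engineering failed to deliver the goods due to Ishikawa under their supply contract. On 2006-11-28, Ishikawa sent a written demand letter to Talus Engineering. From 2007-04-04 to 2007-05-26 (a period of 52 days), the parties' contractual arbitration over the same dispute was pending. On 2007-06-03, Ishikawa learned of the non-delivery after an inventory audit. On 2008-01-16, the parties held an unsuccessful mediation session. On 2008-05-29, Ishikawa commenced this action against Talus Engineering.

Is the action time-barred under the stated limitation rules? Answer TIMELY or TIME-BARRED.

TIME-BARRED

Accrual is governed by the date of the act, so the period began to run on 2005-01-06; the later discovery on 2007-06-03 is irrelevant under the stated rule.
3 years from 2005-01-06 is 2008-01-06.
The period was tolled for 52 days by the pending related arbitration (2007-04-04 to 2007-05-26), pushing the deadline to 2008-02-27.
Nothing else in the chronology tolls or restarts the period.
The 2008-05-29 filing falls after the 2008-02-27 deadline; the claim is time-barred.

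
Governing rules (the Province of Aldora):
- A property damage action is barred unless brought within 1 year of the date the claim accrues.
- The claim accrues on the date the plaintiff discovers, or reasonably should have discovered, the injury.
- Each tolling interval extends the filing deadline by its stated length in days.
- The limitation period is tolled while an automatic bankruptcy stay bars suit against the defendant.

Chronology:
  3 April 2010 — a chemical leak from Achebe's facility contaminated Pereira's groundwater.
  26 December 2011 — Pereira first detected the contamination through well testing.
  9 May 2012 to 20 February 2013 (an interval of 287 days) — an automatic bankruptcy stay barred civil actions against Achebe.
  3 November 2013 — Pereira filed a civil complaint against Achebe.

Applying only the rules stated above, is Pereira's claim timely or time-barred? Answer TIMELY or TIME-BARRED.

Accrual is tied to discovery, so the period began on 26 December 2011 rather than on 3 April 2010 when the act occurred.
Adding the 1 year base period to 26 December 2011 gives a deadline of 26 December 2012, before any tolling.
The period was tolled for 287 days by the automatic bankruptcy stay (9 May 2012 to 20 February 2013), pushing the deadline to 9 October 2013.
The 3 November 2013 filing falls after the 9 October 2013 deadline; the claim is time-barred.

TIME-BARRED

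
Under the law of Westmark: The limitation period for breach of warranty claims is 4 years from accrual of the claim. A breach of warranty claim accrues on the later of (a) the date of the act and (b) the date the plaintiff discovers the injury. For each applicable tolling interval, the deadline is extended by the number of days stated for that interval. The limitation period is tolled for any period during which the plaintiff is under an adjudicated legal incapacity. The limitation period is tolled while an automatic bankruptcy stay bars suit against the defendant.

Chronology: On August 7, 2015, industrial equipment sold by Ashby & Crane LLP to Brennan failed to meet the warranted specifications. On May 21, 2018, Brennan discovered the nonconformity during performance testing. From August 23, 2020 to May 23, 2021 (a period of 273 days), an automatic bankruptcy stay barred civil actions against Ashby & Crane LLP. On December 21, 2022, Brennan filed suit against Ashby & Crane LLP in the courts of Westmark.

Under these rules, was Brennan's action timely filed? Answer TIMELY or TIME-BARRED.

TIMELY

Because discovery on May 21, 2018 post-dates the August 7, 2015 act, accrual under the later-of rule falls on May 21, 2018.
Adding the 4 years base period to May 21, 2018 gives a deadline of May 21, 2022, before any tolling.
The automatic bankruptcy stay from August 23, 2020 to May 23, 2021 tolled the period for 273 days, extending the deadline to February 18, 2023.
Brennan filed on December 21, 2022, before the February 18, 2023 deadline, so the action is timely.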